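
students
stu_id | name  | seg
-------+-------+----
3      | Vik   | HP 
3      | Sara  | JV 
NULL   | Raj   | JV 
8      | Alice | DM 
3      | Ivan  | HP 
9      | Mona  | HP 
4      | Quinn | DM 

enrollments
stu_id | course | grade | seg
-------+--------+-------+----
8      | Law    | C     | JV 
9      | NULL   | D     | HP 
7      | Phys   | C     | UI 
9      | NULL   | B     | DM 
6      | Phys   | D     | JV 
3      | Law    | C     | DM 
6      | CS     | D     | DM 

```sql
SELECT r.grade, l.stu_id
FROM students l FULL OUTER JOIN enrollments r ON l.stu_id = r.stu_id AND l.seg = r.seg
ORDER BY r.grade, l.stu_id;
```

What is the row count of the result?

FULL OUTER JOIN keeps every row from both sides; unmatched rows get NULL for the other side's columns.
Matching on l.stu_id = r.stu_id AND l.seg = r.seg. A NULL in a compared column never satisfies the condition.
Matched pairs: 1; unmatched l rows kept: 6; unmatched r rows kept: 6.
Total: 1 matched + 12 padded = 13 rows.

13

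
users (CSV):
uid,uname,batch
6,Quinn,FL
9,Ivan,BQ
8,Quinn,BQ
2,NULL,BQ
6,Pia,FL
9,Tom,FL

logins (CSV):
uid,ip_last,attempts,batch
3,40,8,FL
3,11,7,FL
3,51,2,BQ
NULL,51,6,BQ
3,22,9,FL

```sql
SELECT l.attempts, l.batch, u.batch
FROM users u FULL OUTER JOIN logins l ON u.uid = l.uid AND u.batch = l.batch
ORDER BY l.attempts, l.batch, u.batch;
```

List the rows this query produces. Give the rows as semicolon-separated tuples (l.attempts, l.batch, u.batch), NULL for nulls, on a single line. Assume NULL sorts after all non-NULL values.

(2, BQ, NULL); (6, BQ, NULL); (7, FL, NULL); (8, FL, NULL); (9, FL, NULL); (NULL, NULL, BQ); (NULL, NULL, BQ); (NULL, NULL, BQ); (NULL, NULL, FL); (NULL, NULL, FL); (NULL, NULL, FL)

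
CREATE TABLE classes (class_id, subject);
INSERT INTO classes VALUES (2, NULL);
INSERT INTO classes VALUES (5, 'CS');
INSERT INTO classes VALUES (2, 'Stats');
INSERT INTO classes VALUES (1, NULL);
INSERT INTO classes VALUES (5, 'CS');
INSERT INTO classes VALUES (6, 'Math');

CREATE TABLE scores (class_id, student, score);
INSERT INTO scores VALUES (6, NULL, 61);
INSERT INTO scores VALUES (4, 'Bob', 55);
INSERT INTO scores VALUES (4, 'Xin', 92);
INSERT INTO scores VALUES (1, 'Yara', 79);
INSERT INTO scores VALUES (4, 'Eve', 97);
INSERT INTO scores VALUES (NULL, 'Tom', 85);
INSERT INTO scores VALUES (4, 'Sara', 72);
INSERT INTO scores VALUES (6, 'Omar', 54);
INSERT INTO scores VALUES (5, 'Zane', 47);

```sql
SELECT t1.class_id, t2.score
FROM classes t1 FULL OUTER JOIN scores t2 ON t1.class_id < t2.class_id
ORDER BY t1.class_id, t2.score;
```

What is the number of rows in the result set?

FULL OUTER JOIN keeps every row from both sides; unmatched rows get NULL for the other side's columns.
Matching on t1.class_id < t2.class_id. A NULL in a compared column never satisfies the condition.
- class_id=2: 7 matching t2 row(s), so 7 row(s) emitted.
- class_id=5: 2 matching t2 row(s), so 2 row(s) emitted.
- class_id=2: 7 matching t2 row(s), so 7 row(s) emitted.
- class_id=1: 7 matching t2 row(s), so 7 row(s) emitted.
- class_id=5: 2 matching t2 row(s), so 2 row(s) emitted.
- class_id=6: no t2 row matches, row kept with t2 columns NULL.
- 2 row(s) from t2 found no t1 partner → padded with NULL.
Total: 25 matched + 3 padded = 28 rows.

28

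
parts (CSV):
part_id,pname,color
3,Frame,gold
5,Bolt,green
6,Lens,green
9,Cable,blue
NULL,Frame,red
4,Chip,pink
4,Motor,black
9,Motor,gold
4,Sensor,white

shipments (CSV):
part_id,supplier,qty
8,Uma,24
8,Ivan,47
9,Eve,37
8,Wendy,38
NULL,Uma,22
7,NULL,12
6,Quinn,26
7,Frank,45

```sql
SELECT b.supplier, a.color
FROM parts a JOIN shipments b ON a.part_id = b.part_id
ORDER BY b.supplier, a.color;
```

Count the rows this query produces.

3

INNER JOIN keeps only pairs where the ON condition holds.
Matching on a.part_id = b.part_id. A NULL in a compared column never satisfies the condition.
Matched pairs: 3.
Total: 3 rows.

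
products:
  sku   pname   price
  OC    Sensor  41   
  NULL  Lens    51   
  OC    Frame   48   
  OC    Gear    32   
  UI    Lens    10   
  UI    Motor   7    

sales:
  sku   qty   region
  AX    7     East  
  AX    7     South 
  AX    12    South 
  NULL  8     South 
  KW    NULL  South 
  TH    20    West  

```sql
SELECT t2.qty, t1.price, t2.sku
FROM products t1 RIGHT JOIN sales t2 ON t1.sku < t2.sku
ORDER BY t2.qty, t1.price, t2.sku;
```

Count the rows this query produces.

8

RIGHT JOIN keeps every row from `sales`; unmatched rows get NULL for `products`'s columns.
Matching on t1.sku < t2.sku. A NULL in a compared column never satisfies the condition.
- t1 row (sku=OC): matches 1 t2 row(s) → 1 output row(s).
- t1 row (sku=NULL): no match.
- t1 row (sku=OC): matches 1 t2 row(s) → 1 output row(s).
- t1 row (sku=OC): matches 1 t2 row(s) → 1 output row(s).
- t1 row (sku=UI): no match.
- t1 row (sku=UI): no match.
- 5 t2 row(s) had no t1 match → kept, t1 columns NULL.
Total: 3 matched + 5 padded = 8 rows.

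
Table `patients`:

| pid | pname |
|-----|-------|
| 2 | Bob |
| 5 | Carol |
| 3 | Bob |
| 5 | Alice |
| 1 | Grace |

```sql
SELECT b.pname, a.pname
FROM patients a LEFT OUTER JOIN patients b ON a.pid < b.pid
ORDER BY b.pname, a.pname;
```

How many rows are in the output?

LEFT JOIN keeps every row from `patients a`; unmatched rows get NULL for `patients b`'s columns.
Matching on a.pid < b.pid.
Matched pairs: 9; unmatched a rows kept: 2.
Total: 9 matched + 2 padded = 11 rows.

11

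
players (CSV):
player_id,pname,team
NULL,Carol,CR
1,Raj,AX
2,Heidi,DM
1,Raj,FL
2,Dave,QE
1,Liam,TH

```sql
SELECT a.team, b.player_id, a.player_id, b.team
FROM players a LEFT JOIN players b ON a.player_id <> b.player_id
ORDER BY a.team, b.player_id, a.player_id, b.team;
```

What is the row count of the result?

13

LEFT JOIN keeps every row from `players a`; unmatched rows get NULL for `players b`'s columns.
Matching on a.player_id <> b.player_id. A NULL in a compared column never satisfies the condition.
- a[0] player_id=NULL → no match; kept with NULLs on the b side.
- a[1] player_id=1 → 2 match(es) in b → 2 row(s).
- a[2] player_id=2 → 3 match(es) in b → 3 row(s).
- a[3] player_id=1 → 2 match(es) in b → 2 row(s).
- a[4] player_id=2 → 3 match(es) in b → 3 row(s).
- a[5] player_id=1 → 2 match(es) in b → 2 row(s).
Total: 12 matched + 1 padded = 13 rows.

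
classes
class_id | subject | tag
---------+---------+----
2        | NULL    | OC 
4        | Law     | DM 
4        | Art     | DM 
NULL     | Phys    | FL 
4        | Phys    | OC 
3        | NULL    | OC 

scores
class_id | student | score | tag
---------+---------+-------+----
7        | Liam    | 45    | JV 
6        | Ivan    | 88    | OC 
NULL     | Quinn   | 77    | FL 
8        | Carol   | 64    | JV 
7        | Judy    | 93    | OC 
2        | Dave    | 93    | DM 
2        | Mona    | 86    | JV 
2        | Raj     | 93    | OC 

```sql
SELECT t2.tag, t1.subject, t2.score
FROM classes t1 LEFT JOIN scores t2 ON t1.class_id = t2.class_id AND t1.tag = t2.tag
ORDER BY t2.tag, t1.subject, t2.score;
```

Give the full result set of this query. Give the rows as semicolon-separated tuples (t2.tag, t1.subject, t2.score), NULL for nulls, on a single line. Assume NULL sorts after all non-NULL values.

(OC, NULL, 93); (NULL, Art, NULL); (NULL, Law, NULL); (NULL, Phys, NULL); (NULL, Phys, NULL); (NULL, NULL, NULL)

LEFT JOIN keeps every row from `classes`; unmatched rows get NULL for `scores`'s columns.
Matching on t1.class_id = t2.class_id AND t1.tag = t2.tag. A NULL in a compared column never satisfies the condition.
Matched pairs: 1; unmatched t1 rows kept: 5.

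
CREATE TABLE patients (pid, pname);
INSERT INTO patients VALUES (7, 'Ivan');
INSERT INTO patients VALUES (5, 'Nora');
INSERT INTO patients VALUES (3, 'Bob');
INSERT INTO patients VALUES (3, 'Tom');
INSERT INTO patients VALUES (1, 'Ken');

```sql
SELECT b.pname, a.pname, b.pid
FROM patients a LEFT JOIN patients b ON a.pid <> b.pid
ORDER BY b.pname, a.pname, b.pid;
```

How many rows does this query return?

18

LEFT JOIN keeps every row from `patients a`; unmatched rows get NULL for `patients b`'s columns.
Matching on a.pid <> b.pid.
Matched pairs: 18; unmatched a rows kept: 0.
Total: 18 rows.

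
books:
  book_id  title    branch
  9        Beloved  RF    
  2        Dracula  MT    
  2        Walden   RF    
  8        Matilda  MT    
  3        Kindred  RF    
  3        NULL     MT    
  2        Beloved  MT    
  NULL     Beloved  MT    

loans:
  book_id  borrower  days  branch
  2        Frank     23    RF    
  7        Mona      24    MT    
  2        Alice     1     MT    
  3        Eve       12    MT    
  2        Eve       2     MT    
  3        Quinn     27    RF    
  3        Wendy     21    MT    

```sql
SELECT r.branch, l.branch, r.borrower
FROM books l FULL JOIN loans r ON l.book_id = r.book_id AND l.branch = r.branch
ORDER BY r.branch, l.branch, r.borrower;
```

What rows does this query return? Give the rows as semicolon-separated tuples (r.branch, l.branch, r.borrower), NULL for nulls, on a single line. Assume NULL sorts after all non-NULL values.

(MT, MT, Alice); (MT, MT, Alice); (MT, MT, Eve); (MT, MT, Eve); (MT, MT, Eve); (MT, MT, Wendy); (MT, NULL, Mona); (RF, RF, Frank); (RF, RF, Quinn); (NULL, MT, NULL); (NULL, MT, NULL); (NULL, RF, NULL)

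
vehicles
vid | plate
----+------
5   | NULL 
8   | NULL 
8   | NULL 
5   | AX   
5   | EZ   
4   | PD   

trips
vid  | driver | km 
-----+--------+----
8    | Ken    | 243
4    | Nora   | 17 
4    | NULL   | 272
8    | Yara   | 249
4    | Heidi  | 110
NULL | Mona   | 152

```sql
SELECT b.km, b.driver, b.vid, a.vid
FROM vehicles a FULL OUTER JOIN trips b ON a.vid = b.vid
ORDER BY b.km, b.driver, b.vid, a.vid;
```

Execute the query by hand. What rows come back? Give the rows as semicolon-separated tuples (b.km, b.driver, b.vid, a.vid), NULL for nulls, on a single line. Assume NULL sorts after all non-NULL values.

(17, Nora, 4, 4); (110, Heidi, 4, 4); (152, Mona, NULL, NULL); (243, Ken, 8, 8); (243, Ken, 8, 8); (249, Yara, 8, 8); (249, Yara, 8, 8); (272, NULL, 4, 4); (NULL, NULL, NULL, 5); (NULL, NULL, NULL, 5); (NULL, NULL, NULL, 5)

FULL OUTER JOIN keeps every row from both sides; unmatched rows get NULL for the other side's columns.
Matching on a.vid = b.vid. A NULL in a compared column never satisfies the condition.
- vid=5: no b row matches, row kept with b columns NULL.
- vid=8: 2 matching b row(s), so 2 row(s) emitted.
- vid=8: 2 matching b row(s), so 2 row(s) emitted.
- vid=5: no b row matches, row kept with b columns NULL.
- vid=5: no b row matches, row kept with b columns NULL.
- vid=4: 3 matching b row(s), so 3 row(s) emitted.
- 1 b row(s) had no a match → kept, a columns NULL.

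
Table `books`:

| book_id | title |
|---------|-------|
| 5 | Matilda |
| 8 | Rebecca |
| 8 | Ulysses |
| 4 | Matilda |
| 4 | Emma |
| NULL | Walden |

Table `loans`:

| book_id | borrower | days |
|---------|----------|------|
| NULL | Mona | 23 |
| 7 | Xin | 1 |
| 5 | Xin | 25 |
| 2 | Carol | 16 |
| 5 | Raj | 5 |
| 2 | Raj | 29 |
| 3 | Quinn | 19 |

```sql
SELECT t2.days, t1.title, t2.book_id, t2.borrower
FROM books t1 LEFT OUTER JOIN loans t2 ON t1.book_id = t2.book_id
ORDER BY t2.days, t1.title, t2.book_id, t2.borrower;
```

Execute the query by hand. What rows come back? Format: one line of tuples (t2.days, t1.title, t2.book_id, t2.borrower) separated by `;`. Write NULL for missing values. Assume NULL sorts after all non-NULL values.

(5, Matilda, 5, Raj); (25, Matilda, 5, Xin); (NULL, Emma, NULL, NULL); (NULL, Matilda, NULL, NULL); (NULL, Rebecca, NULL, NULL); (NULL, Ulysses, NULL, NULL); (NULL, Walden, NULL, NULL)

LEFT JOIN keeps every row from `books`; unmatched rows get NULL for `loans`'s columns.
Matching on t1.book_id = t2.book_id. A NULL in a compared column never satisfies the condition.
- t1[0] book_id=5 → 2 match(es) in t2 → 2 row(s).
- t1[1] book_id=8 → no match; kept with NULLs on the t2 side.
- t1[2] book_id=8 → no match; kept with NULLs on the t2 side.
- t1[3] book_id=4 → no match; kept with NULLs on the t2 side.
- t1[4] book_id=4 → no match; kept with NULLs on the t2 side.
- t1[5] book_id=NULL → no match; kept with NULLs on the t2 side.
After projecting and ordering:
t2.days | t1.title | t2.book_id | t2.borrower
5 | Matilda | 5 | Raj
25 | Matilda | 5 | Xin
NULL | Emma | NULL | NULL
NULL | Matilda | NULL | NULL
NULL | Rebecca | NULL | NULL
NULL | Ulysses | NULL | NULL
NULL | Walden | NULL | NULL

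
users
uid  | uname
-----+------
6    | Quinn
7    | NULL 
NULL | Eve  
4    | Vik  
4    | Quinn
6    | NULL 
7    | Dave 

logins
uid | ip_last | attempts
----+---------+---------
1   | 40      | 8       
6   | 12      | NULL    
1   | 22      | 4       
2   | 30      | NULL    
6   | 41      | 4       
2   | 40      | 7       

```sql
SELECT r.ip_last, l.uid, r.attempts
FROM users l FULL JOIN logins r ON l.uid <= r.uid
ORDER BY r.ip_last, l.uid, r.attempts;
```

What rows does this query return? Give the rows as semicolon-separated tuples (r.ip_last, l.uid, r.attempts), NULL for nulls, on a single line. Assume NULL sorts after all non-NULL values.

FULL OUTER JOIN keeps every row from both sides; unmatched rows get NULL for the other side's columns.
Matching on l.uid <= r.uid. A NULL in a compared column never satisfies the condition.
- uid=6: 2 matching r row(s), so 2 row(s) emitted.
- uid=7: no r row matches, row kept with r columns NULL.
- uid=NULL: no r row matches, row kept with r columns NULL.
- uid=4: 2 matching r row(s), so 2 row(s) emitted.
- uid=4: 2 matching r row(s), so 2 row(s) emitted.
- uid=6: 2 matching r row(s), so 2 row(s) emitted.
- uid=7: no r row matches, row kept with r columns NULL.
- plus 4 unmatched r row(s), each kept with NULL l columns.

(12, 4, NULL); (12, 4, NULL); (12, 6, NULL); (12, 6, NULL); (22, NULL, 4); (30, NULL, NULL); (40, NULL, 7); (40, NULL, 8); (41, 4, 4); (41, 4, 4); (41, 6, 4); (41, 6, 4); (NULL, 7, NULL); (NULL, 7, NULL); (NULL, NULL, NULL)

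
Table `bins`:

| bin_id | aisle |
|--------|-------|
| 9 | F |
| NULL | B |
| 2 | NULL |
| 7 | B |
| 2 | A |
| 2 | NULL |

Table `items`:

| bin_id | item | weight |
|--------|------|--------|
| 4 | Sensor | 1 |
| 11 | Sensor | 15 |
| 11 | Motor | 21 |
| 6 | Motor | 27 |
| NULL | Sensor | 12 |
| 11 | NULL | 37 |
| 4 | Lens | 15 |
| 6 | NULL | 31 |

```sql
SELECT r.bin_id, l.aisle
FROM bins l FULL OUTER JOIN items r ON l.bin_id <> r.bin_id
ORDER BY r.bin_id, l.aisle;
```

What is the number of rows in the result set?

FULL OUTER JOIN keeps every row from both sides; unmatched rows get NULL for the other side's columns.
Matching on l.bin_id <> r.bin_id. A NULL in a compared column never satisfies the condition.
Matched pairs: 35; unmatched l rows kept: 1; unmatched r rows kept: 1.
Total: 35 matched + 2 padded = 37 rows.

37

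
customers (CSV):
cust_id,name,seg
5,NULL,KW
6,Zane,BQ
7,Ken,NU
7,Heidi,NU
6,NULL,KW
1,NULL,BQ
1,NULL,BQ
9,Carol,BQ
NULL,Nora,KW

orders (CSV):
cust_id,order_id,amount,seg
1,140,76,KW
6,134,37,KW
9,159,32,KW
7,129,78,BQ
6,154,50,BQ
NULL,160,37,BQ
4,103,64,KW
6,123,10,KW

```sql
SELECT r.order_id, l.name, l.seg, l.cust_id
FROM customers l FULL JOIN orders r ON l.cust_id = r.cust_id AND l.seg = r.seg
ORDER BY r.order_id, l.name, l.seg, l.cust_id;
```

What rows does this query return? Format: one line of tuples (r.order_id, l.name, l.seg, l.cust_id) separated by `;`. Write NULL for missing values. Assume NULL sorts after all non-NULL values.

(103, NULL, NULL, NULL); (123, NULL, KW, 6); (129, NULL, NULL, NULL); (134, NULL, KW, 6); (140, NULL, NULL, NULL); (154, Zane, BQ, 6); (159, NULL, NULL, NULL); (160, NULL, NULL, NULL); (NULL, Carol, BQ, 9); (NULL, Heidi, NU, 7); (NULL, Ken, NU, 7); (NULL, Nora, KW, NULL); (NULL, NULL, BQ, 1); (NULL, NULL, BQ, 1); (NULL, NULL, KW, 5)

FULL OUTER JOIN keeps every row from both sides; unmatched rows get NULL for the other side's columns.
Matching on l.cust_id = r.cust_id AND l.seg = r.seg. A NULL in a compared column never satisfies the condition.
- l row (cust_id=5, seg=KW): no match → kept, r columns NULL.
- l row (cust_id=6, seg=BQ): matches 1 r row(s) → 1 output row(s).
- l row (cust_id=7, seg=NU): no match → kept, r columns NULL.
- l row (cust_id=7, seg=NU): no match → kept, r columns NULL.
- l row (cust_id=6, seg=KW): matches 2 r row(s) → 2 output row(s).
- l row (cust_id=1, seg=BQ): no match → kept, r columns NULL.
- l row (cust_id=1, seg=BQ): no match → kept, r columns NULL.
- l row (cust_id=9, seg=BQ): no match → kept, r columns NULL.
- l row (cust_id=NULL, seg=KW): no match → kept, r columns NULL.
- 5 r row(s) had no l match → kept, l columns NULL.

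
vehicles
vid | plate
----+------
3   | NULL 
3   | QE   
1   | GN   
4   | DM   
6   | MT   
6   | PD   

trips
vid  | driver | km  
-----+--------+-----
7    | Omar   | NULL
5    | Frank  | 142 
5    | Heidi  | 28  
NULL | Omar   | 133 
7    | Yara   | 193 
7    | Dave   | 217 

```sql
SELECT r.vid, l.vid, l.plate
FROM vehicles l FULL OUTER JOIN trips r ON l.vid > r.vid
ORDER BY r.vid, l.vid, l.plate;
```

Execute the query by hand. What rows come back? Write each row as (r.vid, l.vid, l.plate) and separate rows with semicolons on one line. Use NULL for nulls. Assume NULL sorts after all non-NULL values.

FULL OUTER JOIN keeps every row from both sides; unmatched rows get NULL for the other side's columns.
Matching on l.vid > r.vid. A NULL in a compared column never satisfies the condition.
- l[0] vid=3 → no match; kept with NULLs on the r side.
- l[1] vid=3 → no match; kept with NULLs on the r side.
- l[2] vid=1 → no match; kept with NULLs on the r side.
- l[3] vid=4 → no match; kept with NULLs on the r side.
- l[4] vid=6 → 2 match(es) in r → 2 row(s).
- l[5] vid=6 → 2 match(es) in r → 2 row(s).
- 4 row(s) from r found no l partner → padded with NULL.

(5, 6, MT); (5, 6, MT); (5, 6, PD); (5, 6, PD); (7, NULL, NULL); (7, NULL, NULL); (7, NULL, NULL); (NULL, 1, GN); (NULL, 3, QE); (NULL, 3, NULL); (NULL, 4, DM); (NULL, NULL, NULL)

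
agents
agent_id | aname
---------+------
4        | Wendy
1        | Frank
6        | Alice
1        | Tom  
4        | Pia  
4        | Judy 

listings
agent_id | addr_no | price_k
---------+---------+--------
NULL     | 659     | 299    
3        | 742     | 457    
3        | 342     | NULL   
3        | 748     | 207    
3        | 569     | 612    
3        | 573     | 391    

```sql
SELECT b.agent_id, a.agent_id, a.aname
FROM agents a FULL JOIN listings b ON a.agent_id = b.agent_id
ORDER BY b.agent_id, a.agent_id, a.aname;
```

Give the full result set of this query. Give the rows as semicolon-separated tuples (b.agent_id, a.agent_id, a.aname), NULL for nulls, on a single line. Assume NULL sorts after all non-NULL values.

FULL OUTER JOIN keeps every row from both sides; unmatched rows get NULL for the other side's columns.
Matching on a.agent_id = b.agent_id. A NULL in a compared column never satisfies the condition.
- a row (agent_id=4): no match → kept, b columns NULL.
- a row (agent_id=1): no match → kept, b columns NULL.
- a row (agent_id=6): no match → kept, b columns NULL.
- a row (agent_id=1): no match → kept, b columns NULL.
- a row (agent_id=4): no match → kept, b columns NULL.
- a row (agent_id=4): no match → kept, b columns NULL.
- plus 6 unmatched b row(s), each kept with NULL a columns.

(3, NULL, NULL); (3, NULL, NULL); (3, NULL, NULL); (3, NULL, NULL); (3, NULL, NULL); (NULL, 1, Frank); (NULL, 1, Tom); (NULL, 4, Judy); (NULL, 4, Pia); (NULL, 4, Wendy); (NULL, 6, Alice); (NULL, NULL, NULL)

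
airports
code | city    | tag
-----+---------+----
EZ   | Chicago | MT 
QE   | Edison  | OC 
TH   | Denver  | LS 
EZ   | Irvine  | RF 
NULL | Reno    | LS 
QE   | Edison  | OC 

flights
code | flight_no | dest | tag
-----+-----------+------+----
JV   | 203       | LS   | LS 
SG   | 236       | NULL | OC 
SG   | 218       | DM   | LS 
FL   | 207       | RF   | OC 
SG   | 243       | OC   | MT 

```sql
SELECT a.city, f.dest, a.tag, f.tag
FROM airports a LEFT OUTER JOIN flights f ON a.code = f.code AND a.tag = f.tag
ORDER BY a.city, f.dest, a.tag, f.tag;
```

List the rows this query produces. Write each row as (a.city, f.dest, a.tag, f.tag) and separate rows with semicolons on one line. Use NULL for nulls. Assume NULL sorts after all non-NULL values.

(Chicago, NULL, MT, NULL); (Denver, NULL, LS, NULL); (Edison, NULL, OC, NULL); (Edison, NULL, OC, NULL); (Irvine, NULL, RF, NULL); (Reno, NULL, LS, NULL)

LEFT JOIN keeps every row from `airports`; unmatched rows get NULL for `flights`'s columns.
Matching on a.code = f.code AND a.tag = f.tag. A NULL in a compared column never satisfies the condition.
- a row (code=EZ, tag=MT): no match → kept, f columns NULL.
- a row (code=QE, tag=OC): no match → kept, f columns NULL.
- a row (code=TH, tag=LS): no match → kept, f columns NULL.
- a row (code=EZ, tag=RF): no match → kept, f columns NULL.
- a row (code=NULL, tag=LS): no match → kept, f columns NULL.
- a row (code=QE, tag=OC): no match → kept, f columns NULL.
After projecting and ordering:
a.city | f.dest | a.tag | f.tag
Chicago | NULL | MT | NULL
Denver | NULL | LS | NULL
Edison | NULL | OC | NULL
Edison | NULL | OC | NULL
Irvine | NULL | RF | NULL
Reno | NULL | LS | NULL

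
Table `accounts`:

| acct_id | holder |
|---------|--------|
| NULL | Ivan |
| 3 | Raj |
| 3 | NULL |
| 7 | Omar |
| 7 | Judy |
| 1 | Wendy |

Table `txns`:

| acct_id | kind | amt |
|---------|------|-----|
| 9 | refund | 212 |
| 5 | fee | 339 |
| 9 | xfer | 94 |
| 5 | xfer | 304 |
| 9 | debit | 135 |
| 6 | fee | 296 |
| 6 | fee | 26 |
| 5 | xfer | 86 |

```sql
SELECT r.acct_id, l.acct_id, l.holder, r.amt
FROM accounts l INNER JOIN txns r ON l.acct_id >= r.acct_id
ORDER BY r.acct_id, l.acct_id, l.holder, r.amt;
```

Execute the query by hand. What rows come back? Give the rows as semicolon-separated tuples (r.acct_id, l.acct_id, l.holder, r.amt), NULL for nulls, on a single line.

(5, 7, Judy, 86); (5, 7, Judy, 304); (5, 7, Judy, 339); (5, 7, Omar, 86); (5, 7, Omar, 304); (5, 7, Omar, 339); (6, 7, Judy, 26); (6, 7, Judy, 296); (6, 7, Omar, 26); (6, 7, Omar, 296)

INNER JOIN keeps only pairs where the ON condition holds.
Matching on l.acct_id >= r.acct_id. A NULL in a compared column never satisfies the condition.
Matched pairs: 10.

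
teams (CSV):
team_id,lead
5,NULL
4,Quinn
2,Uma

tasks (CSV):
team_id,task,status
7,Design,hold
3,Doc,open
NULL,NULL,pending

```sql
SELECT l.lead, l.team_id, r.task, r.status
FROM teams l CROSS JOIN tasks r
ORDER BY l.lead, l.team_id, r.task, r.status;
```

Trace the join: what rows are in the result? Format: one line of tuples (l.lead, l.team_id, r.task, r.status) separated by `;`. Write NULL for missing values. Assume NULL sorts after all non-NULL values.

(Quinn, 4, Design, hold); (Quinn, 4, Doc, open); (Quinn, 4, NULL, pending); (Uma, 2, Design, hold); (Uma, 2, Doc, open); (Uma, 2, NULL, pending); (NULL, 5, Design, hold); (NULL, 5, Doc, open); (NULL, 5, NULL, pending)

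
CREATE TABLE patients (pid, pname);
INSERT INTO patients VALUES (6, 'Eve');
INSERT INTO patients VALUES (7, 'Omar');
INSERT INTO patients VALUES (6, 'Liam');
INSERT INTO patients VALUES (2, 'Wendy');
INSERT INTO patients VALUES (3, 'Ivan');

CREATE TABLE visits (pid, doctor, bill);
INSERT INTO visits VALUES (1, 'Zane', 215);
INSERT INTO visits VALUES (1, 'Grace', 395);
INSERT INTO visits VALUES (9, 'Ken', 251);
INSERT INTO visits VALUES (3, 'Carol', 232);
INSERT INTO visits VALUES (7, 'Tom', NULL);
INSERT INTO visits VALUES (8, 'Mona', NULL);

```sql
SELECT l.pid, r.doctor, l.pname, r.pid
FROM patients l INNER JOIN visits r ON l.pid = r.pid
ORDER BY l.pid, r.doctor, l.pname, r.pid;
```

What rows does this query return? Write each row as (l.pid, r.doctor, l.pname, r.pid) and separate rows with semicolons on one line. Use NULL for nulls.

INNER JOIN keeps only pairs where the ON condition holds.
Matching on l.pid = r.pid.
- l row (pid=6): no match → dropped.
- l row (pid=7): matches 1 r row(s) → 1 output row(s).
- l row (pid=6): no match → dropped.
- l row (pid=2): no match → dropped.
- l row (pid=3): matches 1 r row(s) → 1 output row(s).
After projecting and ordering:
l.pid | r.doctor | l.pname | r.pid
3 | Carol | Ivan | 3
7 | Tom | Omar | 7

(3, Carol, Ivan, 3); (7, Tom, Omar, 7)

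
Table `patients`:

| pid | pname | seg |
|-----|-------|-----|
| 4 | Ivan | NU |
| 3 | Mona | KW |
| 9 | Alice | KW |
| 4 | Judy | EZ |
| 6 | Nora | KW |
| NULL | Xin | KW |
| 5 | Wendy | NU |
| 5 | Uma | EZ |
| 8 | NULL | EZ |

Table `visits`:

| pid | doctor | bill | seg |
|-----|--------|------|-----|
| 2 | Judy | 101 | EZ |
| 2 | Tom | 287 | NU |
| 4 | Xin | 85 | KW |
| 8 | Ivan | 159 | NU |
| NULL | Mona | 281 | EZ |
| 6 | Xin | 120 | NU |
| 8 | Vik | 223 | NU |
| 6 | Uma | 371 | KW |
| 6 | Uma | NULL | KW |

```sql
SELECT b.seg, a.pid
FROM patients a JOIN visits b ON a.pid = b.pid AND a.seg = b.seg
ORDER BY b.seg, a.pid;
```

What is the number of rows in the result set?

2

INNER JOIN keeps only pairs where the ON condition holds.
Matching on a.pid = b.pid AND a.seg = b.seg. A NULL in a compared column never satisfies the condition.
Matched pairs: 2.
Total: 2 rows.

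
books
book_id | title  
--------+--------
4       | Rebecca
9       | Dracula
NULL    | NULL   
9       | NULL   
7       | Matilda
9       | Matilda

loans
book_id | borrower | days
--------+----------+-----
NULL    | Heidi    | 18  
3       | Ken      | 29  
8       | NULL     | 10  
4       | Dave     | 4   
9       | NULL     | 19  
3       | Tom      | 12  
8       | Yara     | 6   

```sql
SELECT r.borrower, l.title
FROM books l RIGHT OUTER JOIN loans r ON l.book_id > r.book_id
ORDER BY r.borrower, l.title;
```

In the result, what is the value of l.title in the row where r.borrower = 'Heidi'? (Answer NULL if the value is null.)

NULL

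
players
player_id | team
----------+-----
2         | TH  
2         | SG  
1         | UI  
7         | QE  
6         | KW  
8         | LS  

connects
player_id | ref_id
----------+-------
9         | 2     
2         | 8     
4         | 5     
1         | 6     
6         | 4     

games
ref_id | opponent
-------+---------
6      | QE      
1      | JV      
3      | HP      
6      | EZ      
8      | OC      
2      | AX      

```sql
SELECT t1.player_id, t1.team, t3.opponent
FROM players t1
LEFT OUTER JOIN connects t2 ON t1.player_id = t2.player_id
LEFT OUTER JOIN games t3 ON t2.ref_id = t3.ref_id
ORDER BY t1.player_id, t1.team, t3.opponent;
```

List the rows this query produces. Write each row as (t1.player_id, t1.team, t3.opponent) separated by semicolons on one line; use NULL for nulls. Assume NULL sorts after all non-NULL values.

(1, UI, EZ); (1, UI, QE); (2, SG, OC); (2, TH, OC); (6, KW, NULL); (7, QE, NULL); (8, LS, NULL)

Evaluate left to right. First `players t1 LEFT JOIN connects t2` on player_id: 6 row(s).
Then LEFT JOIN `games t3` on ref_id: each of those 6 rows is kept; rows whose t2.ref_id has no match in t3 get NULL for t3's columns.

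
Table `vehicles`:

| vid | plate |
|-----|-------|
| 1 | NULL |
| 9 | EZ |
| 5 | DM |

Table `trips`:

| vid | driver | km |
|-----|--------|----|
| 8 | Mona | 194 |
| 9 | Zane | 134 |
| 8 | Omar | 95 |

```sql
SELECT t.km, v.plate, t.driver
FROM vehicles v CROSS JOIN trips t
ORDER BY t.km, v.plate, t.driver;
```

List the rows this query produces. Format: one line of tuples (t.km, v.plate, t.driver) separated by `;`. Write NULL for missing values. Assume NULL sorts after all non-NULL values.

(95, DM, Omar); (95, EZ, Omar); (95, NULL, Omar); (134, DM, Zane); (134, EZ, Zane); (134, NULL, Zane); (194, DM, Mona); (194, EZ, Mona); (194, NULL, Mona)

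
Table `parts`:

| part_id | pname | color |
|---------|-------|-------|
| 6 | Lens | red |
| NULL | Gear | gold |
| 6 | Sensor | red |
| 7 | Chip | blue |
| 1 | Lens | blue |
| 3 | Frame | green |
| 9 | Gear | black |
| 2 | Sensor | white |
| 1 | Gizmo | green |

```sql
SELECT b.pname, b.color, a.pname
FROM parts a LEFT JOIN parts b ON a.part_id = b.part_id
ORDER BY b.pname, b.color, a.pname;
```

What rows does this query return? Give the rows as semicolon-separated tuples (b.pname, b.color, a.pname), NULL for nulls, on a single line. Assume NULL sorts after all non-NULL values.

LEFT JOIN keeps every row from `parts a`; unmatched rows get NULL for `parts b`'s columns.
Matching on a.part_id = b.part_id. A NULL in a compared column never satisfies the condition.
- a[0] part_id=6 → 2 match(es) in b → 2 row(s).
- a[1] part_id=NULL → no match; kept with NULLs on the b side.
- a[2] part_id=6 → 2 match(es) in b → 2 row(s).
- a[3] part_id=7 → 1 match(es) in b → 1 row(s).
- a[4] part_id=1 → 2 match(es) in b → 2 row(s).
- a[5] part_id=3 → 1 match(es) in b → 1 row(s).
- a[6] part_id=9 → 1 match(es) in b → 1 row(s).
- a[7] part_id=2 → 1 match(es) in b → 1 row(s).
- a[8] part_id=1 → 2 match(es) in b → 2 row(s).

(Chip, blue, Chip); (Frame, green, Frame); (Gear, black, Gear); (Gizmo, green, Gizmo); (Gizmo, green, Lens); (Lens, blue, Gizmo); (Lens, blue, Lens); (Lens, red, Lens); (Lens, red, Sensor); (Sensor, red, Lens); (Sensor, red, Sensor); (Sensor, white, Sensor); (NULL, NULL, Gear)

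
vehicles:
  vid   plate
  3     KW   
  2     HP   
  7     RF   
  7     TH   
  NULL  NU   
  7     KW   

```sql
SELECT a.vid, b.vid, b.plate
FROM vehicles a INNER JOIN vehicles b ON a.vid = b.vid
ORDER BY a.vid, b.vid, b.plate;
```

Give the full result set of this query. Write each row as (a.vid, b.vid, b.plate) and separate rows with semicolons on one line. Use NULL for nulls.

INNER JOIN keeps only pairs where the ON condition holds.
Matching on a.vid = b.vid. A NULL in a compared column never satisfies the condition.
Matched pairs: 11.

(2, 2, HP); (3, 3, KW); (7, 7, KW); (7, 7, KW); (7, 7, KW); (7, 7, RF); (7, 7, RF); (7, 7, RF); (7, 7, TH); (7, 7, TH); (7, 7, TH)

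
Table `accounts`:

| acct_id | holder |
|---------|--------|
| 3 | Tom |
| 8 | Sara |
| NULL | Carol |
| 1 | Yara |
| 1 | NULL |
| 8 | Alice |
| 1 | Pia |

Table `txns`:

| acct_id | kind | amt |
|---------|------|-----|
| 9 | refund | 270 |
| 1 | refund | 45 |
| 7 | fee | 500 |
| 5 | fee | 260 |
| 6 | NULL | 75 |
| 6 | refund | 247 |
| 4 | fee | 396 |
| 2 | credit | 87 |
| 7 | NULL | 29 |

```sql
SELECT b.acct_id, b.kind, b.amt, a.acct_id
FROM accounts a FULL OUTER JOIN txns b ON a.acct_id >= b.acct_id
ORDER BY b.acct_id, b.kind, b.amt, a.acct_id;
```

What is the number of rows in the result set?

FULL OUTER JOIN keeps every row from both sides; unmatched rows get NULL for the other side's columns.
Matching on a.acct_id >= b.acct_id. A NULL in a compared column never satisfies the condition.
- a[0] acct_id=3 → 2 match(es) in b → 2 row(s).
- a[1] acct_id=8 → 8 match(es) in b → 8 row(s).
- a[2] acct_id=NULL → no match; kept with NULLs on the b side.
- a[3] acct_id=1 → 1 match(es) in b → 1 row(s).
- a[4] acct_id=1 → 1 match(es) in b → 1 row(s).
- a[5] acct_id=8 → 8 match(es) in b → 8 row(s).
- a[6] acct_id=1 → 1 match(es) in b → 1 row(s).
- 1 b row(s) had no a match → kept, a columns NULL.
Total: 21 matched + 2 padded = 23 rows.

23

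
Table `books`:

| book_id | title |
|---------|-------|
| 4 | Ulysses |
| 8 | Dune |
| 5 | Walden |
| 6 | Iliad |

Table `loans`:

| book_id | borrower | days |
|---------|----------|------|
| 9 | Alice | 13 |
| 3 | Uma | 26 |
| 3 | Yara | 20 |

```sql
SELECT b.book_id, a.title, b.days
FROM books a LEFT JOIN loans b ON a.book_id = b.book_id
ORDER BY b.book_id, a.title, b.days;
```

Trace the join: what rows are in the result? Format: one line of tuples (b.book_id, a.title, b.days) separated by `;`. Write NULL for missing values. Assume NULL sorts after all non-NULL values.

(NULL, Dune, NULL); (NULL, Iliad, NULL); (NULL, Ulysses, NULL); (NULL, Walden, NULL)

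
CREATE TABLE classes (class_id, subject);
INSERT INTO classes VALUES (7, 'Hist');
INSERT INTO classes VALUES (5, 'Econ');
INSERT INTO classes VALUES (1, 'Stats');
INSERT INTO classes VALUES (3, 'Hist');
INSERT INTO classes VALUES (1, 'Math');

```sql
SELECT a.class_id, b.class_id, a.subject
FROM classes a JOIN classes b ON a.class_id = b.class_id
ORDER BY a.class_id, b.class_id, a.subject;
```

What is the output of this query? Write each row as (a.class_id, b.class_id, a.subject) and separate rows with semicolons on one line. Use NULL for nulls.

(1, 1, Math); (1, 1, Math); (1, 1, Stats); (1, 1, Stats); (3, 3, Hist); (5, 5, Econ); (7, 7, Hist)

INNER JOIN keeps only pairs where the ON condition holds.
Matching on a.class_id = b.class_id.
Matched pairs: 7.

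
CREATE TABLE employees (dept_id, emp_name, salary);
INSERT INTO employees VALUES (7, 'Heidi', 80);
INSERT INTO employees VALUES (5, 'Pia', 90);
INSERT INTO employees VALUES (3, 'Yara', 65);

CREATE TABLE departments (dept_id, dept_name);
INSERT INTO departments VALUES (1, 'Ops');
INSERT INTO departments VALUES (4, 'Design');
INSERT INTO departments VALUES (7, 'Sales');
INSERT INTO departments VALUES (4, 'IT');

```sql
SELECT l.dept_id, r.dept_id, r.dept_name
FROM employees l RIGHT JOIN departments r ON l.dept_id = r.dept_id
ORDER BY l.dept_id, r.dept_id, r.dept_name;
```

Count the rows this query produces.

4

RIGHT JOIN keeps every row from `departments`; unmatched rows get NULL for `employees`'s columns.
Matching on l.dept_id = r.dept_id.
- l row (dept_id=7): matches 1 r row(s) → 1 output row(s).
- l row (dept_id=5): no match.
- l row (dept_id=3): no match.
- 3 row(s) from r found no l partner → padded with NULL.
Total: 1 matched + 3 padded = 4 rows.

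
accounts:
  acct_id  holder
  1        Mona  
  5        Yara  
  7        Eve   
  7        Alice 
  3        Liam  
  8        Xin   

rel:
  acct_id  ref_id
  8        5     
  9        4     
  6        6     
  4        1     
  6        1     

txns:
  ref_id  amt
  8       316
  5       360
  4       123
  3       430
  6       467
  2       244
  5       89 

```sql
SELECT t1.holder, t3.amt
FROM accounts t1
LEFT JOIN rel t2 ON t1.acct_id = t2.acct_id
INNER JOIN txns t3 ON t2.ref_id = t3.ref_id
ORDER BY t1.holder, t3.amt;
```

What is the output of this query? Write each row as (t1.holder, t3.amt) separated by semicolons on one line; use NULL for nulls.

Joins associate left-to-right: accounts LEFT JOIN rel on acct_id gives 6 intermediate row(s).
Then INNER JOIN `txns t3` on ref_id: keep only rows whose t2.ref_id appears in t3.

(Xin, 89); (Xin, 360)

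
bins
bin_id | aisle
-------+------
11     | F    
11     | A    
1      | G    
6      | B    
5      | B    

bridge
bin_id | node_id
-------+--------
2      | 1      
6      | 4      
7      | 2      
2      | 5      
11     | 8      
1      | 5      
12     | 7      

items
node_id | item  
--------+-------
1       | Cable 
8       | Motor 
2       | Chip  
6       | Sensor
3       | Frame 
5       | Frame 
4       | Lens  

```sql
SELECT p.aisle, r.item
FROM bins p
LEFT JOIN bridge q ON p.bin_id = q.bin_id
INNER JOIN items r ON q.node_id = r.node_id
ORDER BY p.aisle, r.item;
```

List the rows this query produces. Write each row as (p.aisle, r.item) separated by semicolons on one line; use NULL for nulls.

(A, Motor); (B, Lens); (F, Motor); (G, Frame)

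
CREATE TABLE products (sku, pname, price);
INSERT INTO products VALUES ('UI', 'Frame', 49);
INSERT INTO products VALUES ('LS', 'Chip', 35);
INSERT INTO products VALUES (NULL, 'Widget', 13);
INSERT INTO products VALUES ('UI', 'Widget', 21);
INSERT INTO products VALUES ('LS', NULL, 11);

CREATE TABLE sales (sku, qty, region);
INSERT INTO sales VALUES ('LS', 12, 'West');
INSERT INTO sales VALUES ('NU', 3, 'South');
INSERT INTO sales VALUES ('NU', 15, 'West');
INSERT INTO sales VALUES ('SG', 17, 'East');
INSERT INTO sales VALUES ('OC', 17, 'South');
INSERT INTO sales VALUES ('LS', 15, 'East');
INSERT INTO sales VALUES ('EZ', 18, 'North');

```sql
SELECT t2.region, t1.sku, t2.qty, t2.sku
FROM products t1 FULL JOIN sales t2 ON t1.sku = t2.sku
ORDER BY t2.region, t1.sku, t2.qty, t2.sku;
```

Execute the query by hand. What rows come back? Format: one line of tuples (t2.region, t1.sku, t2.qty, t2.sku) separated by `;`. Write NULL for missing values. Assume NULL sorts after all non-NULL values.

(East, LS, 15, LS); (East, LS, 15, LS); (East, NULL, 17, SG); (North, NULL, 18, EZ); (South, NULL, 3, NU); (South, NULL, 17, OC); (West, LS, 12, LS); (West, LS, 12, LS); (West, NULL, 15, NU); (NULL, UI, NULL, NULL); (NULL, UI, NULL, NULL); (NULL, NULL, NULL, NULL)

FULL OUTER JOIN keeps every row from both sides; unmatched rows get NULL for the other side's columns.
Matching on t1.sku = t2.sku. A NULL in a compared column never satisfies the condition.
Matched pairs: 4; unmatched t1 rows kept: 3; unmatched t2 rows kept: 5.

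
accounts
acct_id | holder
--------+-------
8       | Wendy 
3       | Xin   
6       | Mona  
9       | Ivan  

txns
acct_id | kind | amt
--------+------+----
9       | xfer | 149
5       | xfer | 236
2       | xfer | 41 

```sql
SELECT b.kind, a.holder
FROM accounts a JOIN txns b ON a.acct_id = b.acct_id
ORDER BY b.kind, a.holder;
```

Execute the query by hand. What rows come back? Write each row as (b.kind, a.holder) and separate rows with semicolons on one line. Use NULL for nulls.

(xfer, Ivan)

INNER JOIN keeps only pairs where the ON condition holds.
Matching on a.acct_id = b.acct_id.
- a row (acct_id=8): no match → dropped.
- a row (acct_id=3): no match → dropped.
- a row (acct_id=6): no match → dropped.
- a row (acct_id=9): matches 1 b row(s) → 1 output row(s).
After projecting and ordering:
b.kind | a.holder
xfer | Ivan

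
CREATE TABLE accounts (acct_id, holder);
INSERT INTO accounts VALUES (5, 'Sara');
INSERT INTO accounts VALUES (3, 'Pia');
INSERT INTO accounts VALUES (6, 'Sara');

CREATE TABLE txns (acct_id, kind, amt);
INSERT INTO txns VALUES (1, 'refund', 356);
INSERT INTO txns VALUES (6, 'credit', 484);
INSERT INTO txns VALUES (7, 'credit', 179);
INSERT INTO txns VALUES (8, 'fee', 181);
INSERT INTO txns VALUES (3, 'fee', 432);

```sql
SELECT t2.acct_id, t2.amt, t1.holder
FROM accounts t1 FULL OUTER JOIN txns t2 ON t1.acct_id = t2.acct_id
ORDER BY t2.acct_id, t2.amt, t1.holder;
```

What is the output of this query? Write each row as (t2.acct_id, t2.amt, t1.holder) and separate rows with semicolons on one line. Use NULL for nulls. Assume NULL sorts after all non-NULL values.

(1, 356, NULL); (3, 432, Pia); (6, 484, Sara); (7, 179, NULL); (8, 181, NULL); (NULL, NULL, Sara)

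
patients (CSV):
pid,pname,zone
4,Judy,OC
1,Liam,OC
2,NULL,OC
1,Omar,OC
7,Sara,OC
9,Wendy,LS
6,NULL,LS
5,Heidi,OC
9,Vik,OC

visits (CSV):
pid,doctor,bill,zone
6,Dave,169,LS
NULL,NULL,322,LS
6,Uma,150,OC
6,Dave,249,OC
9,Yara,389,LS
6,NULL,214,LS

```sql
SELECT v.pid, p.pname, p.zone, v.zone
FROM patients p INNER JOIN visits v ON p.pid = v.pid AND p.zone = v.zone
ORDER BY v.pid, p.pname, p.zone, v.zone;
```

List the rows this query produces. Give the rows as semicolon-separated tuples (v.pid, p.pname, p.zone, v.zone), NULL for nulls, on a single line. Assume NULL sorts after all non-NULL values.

(6, NULL, LS, LS); (6, NULL, LS, LS); (9, Wendy, LS, LS)

INNER JOIN keeps only pairs where the ON condition holds.
Matching on p.pid = v.pid AND p.zone = v.zone. A NULL in a compared column never satisfies the condition.
Matched pairs: 3.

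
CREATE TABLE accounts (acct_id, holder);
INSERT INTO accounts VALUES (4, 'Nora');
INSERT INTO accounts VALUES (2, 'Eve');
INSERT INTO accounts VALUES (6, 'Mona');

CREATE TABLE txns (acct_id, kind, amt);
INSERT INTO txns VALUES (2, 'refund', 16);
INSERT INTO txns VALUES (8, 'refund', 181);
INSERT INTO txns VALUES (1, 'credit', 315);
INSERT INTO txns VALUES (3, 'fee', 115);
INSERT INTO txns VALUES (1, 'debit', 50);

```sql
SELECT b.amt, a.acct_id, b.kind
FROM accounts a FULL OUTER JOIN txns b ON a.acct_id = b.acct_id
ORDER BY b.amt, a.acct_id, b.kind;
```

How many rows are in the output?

7

FULL OUTER JOIN keeps every row from both sides; unmatched rows get NULL for the other side's columns.
Matching on a.acct_id = b.acct_id.
- a row (acct_id=4): no match → kept, b columns NULL.
- a row (acct_id=2): matches 1 b row(s) → 1 output row(s).
- a row (acct_id=6): no match → kept, b columns NULL.
- plus 4 unmatched b row(s), each kept with NULL a columns.
Total: 1 matched + 6 padded = 7 rows.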